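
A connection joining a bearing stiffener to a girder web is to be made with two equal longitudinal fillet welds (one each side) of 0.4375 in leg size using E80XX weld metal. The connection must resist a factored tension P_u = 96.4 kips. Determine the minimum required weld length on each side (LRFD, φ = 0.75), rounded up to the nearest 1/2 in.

E80XX → F_EXX = 80 ksi.
Throat t_e = 0.707 × 0.4375 = 0.3093 in.
φr_n = 0.75 × 0.6 × 80 × 0.3093 = 11.14 kips/in.
L_req = P_u / φr_n = 96.4 / 11.14 = 8.657 in total.
Per side: 8.657 / 2 = 4.329 in.
Round up → use L = 4.5 in on each side.

L = 4.5 in on each side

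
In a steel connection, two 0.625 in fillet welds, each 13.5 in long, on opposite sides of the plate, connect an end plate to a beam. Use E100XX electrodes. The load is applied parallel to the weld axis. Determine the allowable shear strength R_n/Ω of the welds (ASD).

E100XX → F_EXX = 100 ksi.
Effective throat t_e = 0.707 × 0.625 = 0.4419 in.
Total length L = 27 in; A_we = 0.4419 × 27 = 11.93 in².
F_nw = 0.6 F_EXX = 0.6 × 100 = 60 ksi.
R_n = 60 × 11.93 = 715.8 kip; R_n/Ω = 715.8/2.0 = 357.9 kip.

R_n/Ω ≈ 358 kip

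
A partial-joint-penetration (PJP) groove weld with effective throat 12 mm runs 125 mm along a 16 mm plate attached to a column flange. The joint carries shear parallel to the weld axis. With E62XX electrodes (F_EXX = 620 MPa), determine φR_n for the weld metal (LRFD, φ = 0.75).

Effective throat (given) t_e = 12 mm.
A_we = 12 × 125 = 1500 mm².
F_nw = 0.6 F_EXX = 372 MPa.
φR_n = 0.75 × 372 × 1500 × 10⁻³ = 418.5 kN.

φR_n ≈ 418 kN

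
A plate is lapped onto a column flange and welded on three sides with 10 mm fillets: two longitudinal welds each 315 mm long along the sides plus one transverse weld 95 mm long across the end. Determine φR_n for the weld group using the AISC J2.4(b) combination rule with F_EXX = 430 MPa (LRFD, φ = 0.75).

t_e = 0.707 × 10 = 7.07 mm.
R_nwl = 0.6 × 430 × 7.07 × 630 × 10⁻³ = 1149 kN (longitudinal, 2 welds).
R_nwt = 0.6 × 430 × 7.07 × 95 × 10⁻³ = 173.3 kN (transverse, base value).
(i) R_nwl + R_nwt = 1322 kN; (ii) 0.85 R_nwl + 1.5 R_nwt = 1237 kN.
R_n = max = 1322 kN [governs: (i)]; φR_n = 991.8 kN.

φR_n ≈ 992 kN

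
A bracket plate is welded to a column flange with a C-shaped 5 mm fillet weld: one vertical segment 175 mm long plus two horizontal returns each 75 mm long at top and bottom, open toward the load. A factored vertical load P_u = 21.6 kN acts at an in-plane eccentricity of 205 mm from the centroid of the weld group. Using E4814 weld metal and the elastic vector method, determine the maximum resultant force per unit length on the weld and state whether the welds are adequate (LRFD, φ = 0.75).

E48XX → F_EXX = 480 MPa.
Total weld length L_w = 325 mm. Treat welds as unit-width lines.
Centroid: x̄ = 2×75×37.5 / 325 = 17.31 mm from the vertical weld.
Polar moment about centroid: J = I_x + I_y = [175³/12 + 2×75×87.5²] + [175×17.31² + 2(75³/12 + 75×20.19²)] = 1779000 mm³.
Direct shear f_v = P/L_w = 21.6×10³ / 325 = 66.46 N/mm (vertical).
Torsion M = P·e = 21.6×10³ × 205 = 4428000 N·mm.
Critical point at (x, y) = (57.69, 87.5) from centroid. f_tx = M·y/J = 217.8 N/mm; f_ty = M·x/J = 143.6 N/mm.
Resultant f_max = √[f_tx² + (f_v + f_ty)²] = √[217.8² + (66.46 + 143.6)²] = 302.6 N/mm.
Capacity per unit length: φr_n = 0.75 × 0.6 × 480 × (0.707 × 5) = 763.6 N/mm.
302.6 ≤ 763.6 → adequate.

f_max ≈ 303 N/mm; adequate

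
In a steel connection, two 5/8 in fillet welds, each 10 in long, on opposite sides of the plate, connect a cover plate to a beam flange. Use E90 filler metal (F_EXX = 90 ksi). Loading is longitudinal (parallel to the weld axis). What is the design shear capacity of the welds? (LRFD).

Effective throat t_e = 0.707 × 0.625 = 0.4419 in.
Total length L = 20 in; A_we = 0.4419 × 20 = 8.837 in².
F_nw = 0.6 F_EXX = 0.6 × 90 = 54 ksi.
φR_n = 0.75 × 54 × 8.837 = 357.9 kips.

φR_n ≈ 358 kips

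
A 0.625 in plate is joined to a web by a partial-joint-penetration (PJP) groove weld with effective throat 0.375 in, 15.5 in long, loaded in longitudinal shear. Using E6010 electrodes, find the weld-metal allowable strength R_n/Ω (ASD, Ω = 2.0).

E60XX → F_EXX = 60 ksi.
Effective throat (given) t_e = 0.375 in.
A_we = 0.375 × 15.5 = 5.812 in².
F_nw = 0.6 F_EXX = 36 ksi.
R_n/Ω = (36 × 5.812) / 2.0 = 104.6 kips.

R_n/Ω ≈ 105 kips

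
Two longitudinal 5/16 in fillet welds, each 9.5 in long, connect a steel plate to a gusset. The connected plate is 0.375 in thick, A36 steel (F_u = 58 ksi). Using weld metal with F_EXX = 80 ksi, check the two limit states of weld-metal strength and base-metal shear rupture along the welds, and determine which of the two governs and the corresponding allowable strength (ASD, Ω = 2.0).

t_e = 0.707 × 0.3125 = 0.2209 in; L = 19 in.
Weld metal: R_n/Ω = (1/2.0) × 0.6 × 80 × 0.2209 × 19 = 100.7 kips.
Base metal (shear rupture): R_n/Ω = (1/2.0) × 0.6 × 58 × 0.375 × 19 = 124 kips.
Governing: weld metal.

R_n/Ω ≈ 101 kips (weld metal governs)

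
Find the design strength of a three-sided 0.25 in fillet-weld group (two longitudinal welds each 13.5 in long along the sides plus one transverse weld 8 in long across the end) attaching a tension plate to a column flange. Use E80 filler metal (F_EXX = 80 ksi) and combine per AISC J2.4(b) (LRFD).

φR_n ≈ 223 kip

t_e = 0.707 × 0.25 = 0.1767 in.
R_nwl = 0.6 × 80 × 0.1767 × 27 = 229.1 kip (longitudinal, 2 welds).
R_nwt = 0.6 × 80 × 0.1767 × 8 = 67.87 kip (transverse, base value).
(i) R_nwl + R_nwt = 296.9 kip; (ii) 0.85 R_nwl + 1.5 R_nwt = 296.5 kip.
R_n = max = 296.9 kip [governs: (i)]; φR_n = 222.7 kip.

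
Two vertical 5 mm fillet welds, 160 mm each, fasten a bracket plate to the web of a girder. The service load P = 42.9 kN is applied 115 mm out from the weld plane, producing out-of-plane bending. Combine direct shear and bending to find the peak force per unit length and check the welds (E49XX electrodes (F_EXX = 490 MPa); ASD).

f_max ≈ 593 N/mm; NOT adequate

L_w = 2 × 160 = 320 mm; section modulus (unit throat) S = 2 × L²/6 = 8533 mm².
Direct shear f_v = P/L_w = 42.9×10³/320 = 134.1 N/mm.
Moment M = P × e = 42.9×10³ × 115 = 4933500 N·mm; bending f_b = M/S = 578.1 N/mm.
f_max = √(f_v² + f_b²) = √(134.1² + 578.1²) = 593.5 N/mm.
r_n/Ω = (1/2.0) × 0.6 × 490 × (0.707 × 5) = 519.6 N/mm → NOT adequate.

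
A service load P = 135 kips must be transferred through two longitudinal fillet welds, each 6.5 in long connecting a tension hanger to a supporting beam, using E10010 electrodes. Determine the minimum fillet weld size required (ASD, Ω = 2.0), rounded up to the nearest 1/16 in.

E100XX → F_EXX = 100 ksi.
Total weld length L = 13 in.
Required throat t_e = P × Ω / (0.6 F_EXX × L) = 135 × 2.0 / (0.6 × 100 × 13) = 0.3462 in.
Required leg w = t_e / 0.707 = 0.4896 in → use 1/2 in.

w = 1/2 in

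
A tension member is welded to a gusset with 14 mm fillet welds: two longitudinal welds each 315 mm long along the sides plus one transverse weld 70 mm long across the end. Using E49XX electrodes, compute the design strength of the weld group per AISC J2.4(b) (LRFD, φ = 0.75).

E49XX → F_EXX = 490 MPa.
t_e = 0.707 × 14 = 9.898 mm.
R_nwl = 0.6 × 490 × 9.898 × 630 × 10⁻³ = 1833 kN (longitudinal, 2 welds).
R_nwt = 0.6 × 490 × 9.898 × 70 × 10⁻³ = 203.7 kN (transverse, base value).
(i) R_nwl + R_nwt = 2037 kN; (ii) 0.85 R_nwl + 1.5 R_nwt = 1864 kN.
R_n = max = 2037 kN [governs: (i)]; φR_n = 1528 kN.

φR_n ≈ 1530 kN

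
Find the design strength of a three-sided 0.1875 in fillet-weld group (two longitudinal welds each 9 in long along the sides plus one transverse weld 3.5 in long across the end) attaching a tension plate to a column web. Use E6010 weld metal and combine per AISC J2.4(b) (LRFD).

E60XX → F_EXX = 60 ksi.
t_e = 0.707 × 0.1875 = 0.1326 in.
R_nwl = 0.6 × 60 × 0.1326 × 18 = 85.9 kips (longitudinal, 2 welds).
R_nwt = 0.6 × 60 × 0.1326 × 3.5 = 16.7 kips (transverse, base value).
(i) R_nwl + R_nwt = 102.6 kips; (ii) 0.85 R_nwl + 1.5 R_nwt = 98.07 kips.
R_n = max = 102.6 kips [governs: (i)]; φR_n = 76.95 kips.

φR_n ≈ 77 kips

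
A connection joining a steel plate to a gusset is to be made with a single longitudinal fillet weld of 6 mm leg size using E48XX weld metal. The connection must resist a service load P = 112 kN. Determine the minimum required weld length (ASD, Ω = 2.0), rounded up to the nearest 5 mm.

E48XX → F_EXX = 480 MPa.
Throat t_e = 0.707 × 6 = 4.242 mm.
r_n/Ω = (0.6 × 480 × 4.242) / 2.0 = 610.8 N/mm = 0.6108 kN/mm.
L_req = P / (r_n/Ω) = 112 / 0.6108 = 183.4 mm total.
Round up → use L = 185 mm.

L = 185 mm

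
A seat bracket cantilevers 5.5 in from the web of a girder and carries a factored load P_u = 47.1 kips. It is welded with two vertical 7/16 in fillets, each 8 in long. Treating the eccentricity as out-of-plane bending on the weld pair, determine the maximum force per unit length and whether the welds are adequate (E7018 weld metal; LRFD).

E70XX → F_EXX = 70 ksi.
L_w = 2 × 8 = 16 in; section modulus (unit throat) S = 2 × L²/6 = 21.33 in².
Direct shear f_v = P/L_w = 47.1/16 = 2.944 kip/in.
Moment M = P × e = 47.1 × 5.5 = 259.05 kip·in; bending f_b = M/S = 12.14 kip/in.
f_max = √(f_v² + f_b²) = √(2.944² + 12.14²) = 12.49 kip/in.
φr_n = 0.75 × 0.6 × 70 × (0.707 × 0.4375) = 9.743 kip/in → NOT adequate.

f_max ≈ 12.5 kip/in; NOT adequate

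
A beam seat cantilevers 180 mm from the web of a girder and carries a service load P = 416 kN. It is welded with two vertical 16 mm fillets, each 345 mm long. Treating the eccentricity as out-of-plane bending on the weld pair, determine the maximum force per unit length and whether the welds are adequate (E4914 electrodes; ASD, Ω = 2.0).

f_max ≈ 1980 N/mm; NOT adequate

E49XX → F_EXX = 490 MPa.
L_w = 2 × 345 = 690 mm; section modulus (unit throat) S = 2 × L²/6 = 39680 mm².
Direct shear f_v = P/L_w = 416×10³/690 = 602.9 N/mm.
Moment M = P × e = 416×10³ × 180 = 74880000 N·mm; bending f_b = M/S = 1887 N/mm.
f_max = √(f_v² + f_b²) = √(602.9² + 1887²) = 1981 N/mm.
r_n/Ω = (1/2.0) × 0.6 × 490 × (0.707 × 16) = 1663 N/mm → NOT adequate.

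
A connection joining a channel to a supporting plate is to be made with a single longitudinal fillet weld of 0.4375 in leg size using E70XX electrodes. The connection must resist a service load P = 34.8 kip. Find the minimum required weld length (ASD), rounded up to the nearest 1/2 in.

L = 5.5 in

E70XX → F_EXX = 70 ksi.
Throat t_e = 0.707 × 0.4375 = 0.3093 in.
r_n/Ω = (0.6 × 70 × 0.3093) / 2.0 = 6.496 kip/in.
L_req = P / (r_n/Ω) = 34.8 / 6.496 = 5.358 in total.
Round up → use L = 5.5 in.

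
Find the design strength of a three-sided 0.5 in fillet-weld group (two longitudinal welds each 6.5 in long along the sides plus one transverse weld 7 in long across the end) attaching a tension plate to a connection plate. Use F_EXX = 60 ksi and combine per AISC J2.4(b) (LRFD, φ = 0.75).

t_e = 0.707 × 0.5 = 0.3535 in.
R_nwl = 0.6 × 60 × 0.3535 × 13 = 165.4 kip (longitudinal, 2 welds).
R_nwt = 0.6 × 60 × 0.3535 × 7 = 89.08 kip (transverse, base value).
(i) R_nwl + R_nwt = 254.5 kip; (ii) 0.85 R_nwl + 1.5 R_nwt = 274.2 kip.
R_n = max = 274.2 kip [governs: (ii)]; φR_n = 205.7 kip.

φR_n ≈ 206 kip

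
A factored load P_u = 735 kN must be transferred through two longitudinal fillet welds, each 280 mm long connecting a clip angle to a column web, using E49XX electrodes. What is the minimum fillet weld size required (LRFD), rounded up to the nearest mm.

w = 9 mm

E49XX → F_EXX = 490 MPa.
Total weld length L = 560 mm.
Required throat t_e = P_u / (φ × 0.6 F_EXX × L) = 735 / (0.75 × 0.6 × 490 × 560 × 10⁻³) = 5.952 mm.
Required leg w = t_e / 0.707 = 8.419 mm → use 9 mm.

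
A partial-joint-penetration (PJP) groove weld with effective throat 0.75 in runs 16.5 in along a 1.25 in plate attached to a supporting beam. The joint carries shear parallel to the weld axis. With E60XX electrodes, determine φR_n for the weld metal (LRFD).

E60XX → F_EXX = 60 ksi.
Effective throat (given) t_e = 0.75 in.
A_we = 0.75 × 16.5 = 12.38 in².
F_nw = 0.6 F_EXX = 36 ksi.
φR_n = 0.75 × 36 × 12.38 = 334.1 kip.

φR_n ≈ 334 kip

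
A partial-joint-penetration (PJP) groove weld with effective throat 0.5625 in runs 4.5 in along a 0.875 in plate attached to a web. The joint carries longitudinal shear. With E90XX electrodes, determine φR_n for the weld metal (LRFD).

E90XX → F_EXX = 90 ksi.
Effective throat (given) t_e = 0.5625 in.
A_we = 0.5625 × 4.5 = 2.531 in².
F_nw = 0.6 F_EXX = 54 ksi.
φR_n = 0.75 × 54 × 2.531 = 102.5 kip.

φR_n ≈ 103 kip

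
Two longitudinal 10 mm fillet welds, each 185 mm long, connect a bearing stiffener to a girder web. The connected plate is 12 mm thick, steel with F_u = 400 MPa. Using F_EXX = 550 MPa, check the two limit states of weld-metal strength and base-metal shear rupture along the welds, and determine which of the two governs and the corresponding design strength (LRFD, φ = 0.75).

t_e = 0.707 × 10 = 7.07 mm; L = 370 mm.
Weld metal: φR_n = 0.75 × 0.6 × 550 × 7.07 × 370 × 10⁻³ = 647.4 kN.
Base metal (shear rupture): φR_n = 0.75 × 0.6 × 400 × 12 × 370 × 10⁻³ = 799.2 kN.
Governing: weld metal.

φR_n ≈ 647 kN (weld metal governs)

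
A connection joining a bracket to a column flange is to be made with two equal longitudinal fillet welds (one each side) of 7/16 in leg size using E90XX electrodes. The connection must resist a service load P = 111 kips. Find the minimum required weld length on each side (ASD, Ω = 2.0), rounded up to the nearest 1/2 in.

L = 7 in on each side

E90XX → F_EXX = 90 ksi.
Throat t_e = 0.707 × 0.4375 = 0.3093 in.
r_n/Ω = (0.6 × 90 × 0.3093) / 2.0 = 8.351 kip/in.
L_req = P / (r_n/Ω) = 111 / 8.351 = 13.29 in total.
Per side: 13.29 / 2 = 6.646 in.
Round up → use L = 7 in on each side.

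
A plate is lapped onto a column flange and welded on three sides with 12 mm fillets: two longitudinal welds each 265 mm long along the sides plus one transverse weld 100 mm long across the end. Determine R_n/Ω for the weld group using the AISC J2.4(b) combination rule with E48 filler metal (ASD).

R_n/Ω ≈ 770 kN

E48XX → F_EXX = 480 MPa.
t_e = 0.707 × 12 = 8.484 mm.
R_nwl = 0.6 × 480 × 8.484 × 530 × 10⁻³ = 1295 kN (longitudinal, 2 welds).
R_nwt = 0.6 × 480 × 8.484 × 100 × 10⁻³ = 244.3 kN (transverse, base value).
(i) R_nwl + R_nwt = 1539 kN; (ii) 0.85 R_nwl + 1.5 R_nwt = 1467 kN.
R_n = max = 1539 kN [governs: (i)]; R_n/Ω = 769.7 kN.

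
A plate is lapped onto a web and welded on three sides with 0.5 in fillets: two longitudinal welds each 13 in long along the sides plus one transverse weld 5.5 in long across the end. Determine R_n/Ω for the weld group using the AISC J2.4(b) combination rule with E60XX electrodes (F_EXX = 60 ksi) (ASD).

t_e = 0.707 × 0.5 = 0.3535 in.
R_nwl = 0.6 × 60 × 0.3535 × 26 = 330.9 kips (longitudinal, 2 welds).
R_nwt = 0.6 × 60 × 0.3535 × 5.5 = 69.99 kips (transverse, base value).
(i) R_nwl + R_nwt = 400.9 kips; (ii) 0.85 R_nwl + 1.5 R_nwt = 386.2 kips.
R_n = max = 400.9 kips [governs: (i)]; R_n/Ω = 200.4 kips.

R_n/Ω ≈ 200 kips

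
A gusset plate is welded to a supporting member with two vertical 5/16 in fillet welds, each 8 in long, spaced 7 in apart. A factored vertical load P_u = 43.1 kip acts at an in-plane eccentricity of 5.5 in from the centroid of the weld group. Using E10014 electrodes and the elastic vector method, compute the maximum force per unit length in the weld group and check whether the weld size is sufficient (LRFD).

E100XX → F_EXX = 100 ksi.
Total weld length L_w = 16 in. Treat welds as unit-width lines.
Polar moment about centroid: J = 2[d³/12 + d(b/2)²] = 2[8³/12 + 8×3.5²] = 281.3 in³.
Direct shear f_v = P/L_w = 43.1 / 16 = 2.694 kip/in (vertical).
Torsion M = P·e = 43.1 × 5.5 = 237.05 kip·in.
Critical point at (x, y) = (3.5, 4) from centroid. f_tx = M·y/J = 3.37 kip/in; f_ty = M·x/J = 2.949 kip/in.
Resultant f_max = √[f_tx² + (f_v + f_ty)²] = √[3.37² + (2.694 + 2.949)²] = 6.573 kip/in.
Capacity per unit length: φr_n = 0.75 × 0.6 × 100 × (0.707 × 0.3125) = 9.942 kip/in.
6.573 ≤ 9.942 → adequate.

f_max ≈ 6.57 kip/in; adequate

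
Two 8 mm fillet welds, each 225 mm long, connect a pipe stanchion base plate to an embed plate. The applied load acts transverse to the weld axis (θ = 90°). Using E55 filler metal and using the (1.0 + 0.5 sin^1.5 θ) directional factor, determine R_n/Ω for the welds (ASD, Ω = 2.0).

R_n/Ω ≈ 630 kN

E55XX → F_EXX = 550 MPa.
t_e = 0.707 × 8 = 5.656 mm; A_we = 5.656 × 450 = 2545 mm².
Directional factor: 1.0 + 0.5 sin^1.5(90°) = 1.5.
F_nw = 0.6 × 550 × 1.5 = 495 MPa.
R_n/Ω = (495 × 2545) / 2.0 × 10⁻³ = 629.9 kN.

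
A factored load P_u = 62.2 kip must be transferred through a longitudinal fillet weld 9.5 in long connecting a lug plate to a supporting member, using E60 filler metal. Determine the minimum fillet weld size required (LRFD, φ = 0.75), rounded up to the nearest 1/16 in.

E60XX → F_EXX = 60 ksi.
Total weld length L = 9.5 in.
Required throat t_e = P_u / (φ × 0.6 F_EXX × L) = 62.2 / (0.75 × 0.6 × 60 × 9.5) = 0.2425 in.
Required leg w = t_e / 0.707 = 0.343 in → use 3/8 in.

w = 3/8 in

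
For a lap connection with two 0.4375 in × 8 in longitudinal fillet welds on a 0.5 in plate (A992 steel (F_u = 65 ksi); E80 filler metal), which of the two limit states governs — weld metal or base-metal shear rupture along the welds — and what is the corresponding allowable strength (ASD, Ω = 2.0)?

R_n/Ω ≈ 119 kip (weld metal governs)

E80XX → F_EXX = 80 ksi.
t_e = 0.707 × 0.4375 = 0.3093 in; L = 16 in.
Weld metal: R_n/Ω = (1/2.0) × 0.6 × 80 × 0.3093 × 16 = 118.8 kip.
Base metal (shear rupture): R_n/Ω = (1/2.0) × 0.6 × 65 × 0.5 × 16 = 156 kip.
Governing: weld metal.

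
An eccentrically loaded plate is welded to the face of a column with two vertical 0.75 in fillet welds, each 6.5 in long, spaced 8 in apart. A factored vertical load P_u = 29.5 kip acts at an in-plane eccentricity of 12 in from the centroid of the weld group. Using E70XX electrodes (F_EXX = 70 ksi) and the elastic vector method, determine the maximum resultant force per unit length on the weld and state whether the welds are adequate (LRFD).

Total weld length L_w = 13 in. Treat welds as unit-width lines.
Polar moment about centroid: J = 2[d³/12 + d(b/2)²] = 2[6.5³/12 + 6.5×4²] = 253.8 in³.
Direct shear f_v = P/L_w = 29.5 / 13 = 2.269 kip/in (vertical).
Torsion M = P·e = 29.5 × 12 = 354 kip·in.
Critical point at (x, y) = (4, 3.25) from centroid. f_tx = M·y/J = 4.534 kip/in; f_ty = M·x/J = 5.58 kip/in.
Resultant f_max = √[f_tx² + (f_v + f_ty)²] = √[4.534² + (2.269 + 5.58)²] = 9.064 kip/in.
Capacity per unit length: φr_n = 0.75 × 0.6 × 70 × (0.707 × 0.75) = 16.7 kip/in.
9.064 ≤ 16.7 → adequate.

f_max ≈ 9.06 kip/in; adequate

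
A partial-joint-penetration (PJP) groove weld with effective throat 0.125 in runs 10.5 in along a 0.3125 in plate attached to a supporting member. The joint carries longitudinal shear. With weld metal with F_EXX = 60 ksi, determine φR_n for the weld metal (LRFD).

φR_n ≈ 35.4 kip

Effective throat (given) t_e = 0.125 in.
A_we = 0.125 × 10.5 = 1.312 in².
F_nw = 0.6 F_EXX = 36 ksi.
φR_n = 0.75 × 36 × 1.312 = 35.44 kip.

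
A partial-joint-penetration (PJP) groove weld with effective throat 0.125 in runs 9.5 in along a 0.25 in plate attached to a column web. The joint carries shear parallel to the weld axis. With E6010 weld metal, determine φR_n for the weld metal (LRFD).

φR_n ≈ 32.1 kips

E60XX → F_EXX = 60 ksi.
Effective throat (given) t_e = 0.125 in.
A_we = 0.125 × 9.5 = 1.188 in².
F_nw = 0.6 F_EXX = 36 ksi.
φR_n = 0.75 × 36 × 1.188 = 32.06 kips.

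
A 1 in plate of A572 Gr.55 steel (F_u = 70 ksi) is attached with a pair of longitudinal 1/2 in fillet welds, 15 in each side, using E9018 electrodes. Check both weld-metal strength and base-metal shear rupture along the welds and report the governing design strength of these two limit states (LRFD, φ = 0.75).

φR_n ≈ 430 kips (weld metal governs)

E90XX → F_EXX = 90 ksi.
t_e = 0.707 × 0.5 = 0.3535 in; L = 30 in.
Weld metal: φR_n = 0.75 × 0.6 × 90 × 0.3535 × 30 = 429.5 kips.
Base metal (shear rupture): φR_n = 0.75 × 0.6 × 70 × 1 × 30 = 945 kips.
Governing: weld metal.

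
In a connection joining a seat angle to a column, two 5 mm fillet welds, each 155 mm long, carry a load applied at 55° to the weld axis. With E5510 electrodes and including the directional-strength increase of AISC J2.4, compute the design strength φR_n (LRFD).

E55XX → F_EXX = 550 MPa.
t_e = 0.707 × 5 = 3.535 mm; A_we = 3.535 × 310 = 1096 mm².
Directional factor: 1.0 + 0.5 sin^1.5(55°) = 1.371.
F_nw = 0.6 × 550 × 1.371 = 452.3 MPa.
φR_n = 0.75 × 452.3 × 1096 × 10⁻³ = 371.8 kN.

φR_n ≈ 372 kN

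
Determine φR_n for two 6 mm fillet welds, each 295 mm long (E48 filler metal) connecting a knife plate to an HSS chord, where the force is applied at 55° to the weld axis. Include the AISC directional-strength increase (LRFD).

E48XX → F_EXX = 480 MPa.
t_e = 0.707 × 6 = 4.242 mm; A_we = 4.242 × 590 = 2503 mm².
Directional factor: 1.0 + 0.5 sin^1.5(55°) = 1.371.
F_nw = 0.6 × 480 × 1.371 = 394.8 MPa.
φR_n = 0.75 × 394.8 × 2503 × 10⁻³ = 741 kN.

φR_n ≈ 741 kN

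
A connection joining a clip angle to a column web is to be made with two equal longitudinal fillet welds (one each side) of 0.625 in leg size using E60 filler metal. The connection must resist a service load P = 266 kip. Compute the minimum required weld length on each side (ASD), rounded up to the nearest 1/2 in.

L = 17 in on each side

E60XX → F_EXX = 60 ksi.
Throat t_e = 0.707 × 0.625 = 0.4419 in.
r_n/Ω = (0.6 × 60 × 0.4419) / 2.0 = 7.954 kip/in.
L_req = P / (r_n/Ω) = 266 / 7.954 = 33.44 in total.
Per side: 33.44 / 2 = 16.72 in.
Round up → use L = 17 in on each side.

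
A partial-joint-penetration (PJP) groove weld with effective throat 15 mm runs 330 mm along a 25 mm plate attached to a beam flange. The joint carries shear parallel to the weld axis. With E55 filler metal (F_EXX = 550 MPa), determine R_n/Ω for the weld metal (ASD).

R_n/Ω ≈ 817 kN

Effective throat (given) t_e = 15 mm.
A_we = 15 × 330 = 4950 mm².
F_nw = 0.6 F_EXX = 330 MPa.
R_n/Ω = (330 × 4950) / 2.0 × 10⁻³ = 816.8 kN.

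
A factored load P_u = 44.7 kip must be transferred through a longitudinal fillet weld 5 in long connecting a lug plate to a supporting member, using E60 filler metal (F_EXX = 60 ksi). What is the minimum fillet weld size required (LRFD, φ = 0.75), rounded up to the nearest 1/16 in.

w = 1/2 in

Total weld length L = 5 in.
Required throat t_e = P_u / (φ × 0.6 F_EXX × L) = 44.7 / (0.75 × 0.6 × 60 × 5) = 0.3311 in.
Required leg w = t_e / 0.707 = 0.4683 in → use 1/2 in.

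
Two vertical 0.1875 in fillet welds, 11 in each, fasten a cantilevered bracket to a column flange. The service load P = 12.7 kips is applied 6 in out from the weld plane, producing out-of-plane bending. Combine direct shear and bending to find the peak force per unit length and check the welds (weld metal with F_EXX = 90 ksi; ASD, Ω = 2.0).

L_w = 2 × 11 = 22 in; section modulus (unit throat) S = 2 × L²/6 = 40.33 in².
Direct shear f_v = P/L_w = 12.7/22 = 0.5773 kip/in.
Moment M = P × e = 12.7 × 6 = 76.2 kip·in; bending f_b = M/S = 1.889 kip/in.
f_max = √(f_v² + f_b²) = √(0.5773² + 1.889²) = 1.975 kip/in.
r_n/Ω = (1/2.0) × 0.6 × 90 × (0.707 × 0.1875) = 3.579 kip/in → adequate.

f_max ≈ 1.98 kip/in; adequate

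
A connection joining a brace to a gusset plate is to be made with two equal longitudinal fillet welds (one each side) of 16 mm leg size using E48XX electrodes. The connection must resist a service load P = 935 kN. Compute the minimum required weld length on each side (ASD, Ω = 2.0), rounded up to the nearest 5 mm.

L = 290 mm on each side

E48XX → F_EXX = 480 MPa.
Throat t_e = 0.707 × 16 = 11.31 mm.
r_n/Ω = (0.6 × 480 × 11.31) / 2.0 = 1629 N/mm = 1.629 kN/mm.
L_req = P / (r_n/Ω) = 935 / 1.629 = 574 mm total.
Per side: 574 / 2 = 287 mm.
Round up → use L = 290 mm on each side.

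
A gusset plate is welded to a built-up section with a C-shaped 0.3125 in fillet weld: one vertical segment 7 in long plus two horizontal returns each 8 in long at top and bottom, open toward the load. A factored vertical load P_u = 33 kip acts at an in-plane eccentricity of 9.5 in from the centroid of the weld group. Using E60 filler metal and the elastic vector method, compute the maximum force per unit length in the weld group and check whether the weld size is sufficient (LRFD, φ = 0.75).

E60XX → F_EXX = 60 ksi.
Total weld length L_w = 23 in. Treat welds as unit-width lines.
Centroid: x̄ = 2×8×4 / 23 = 2.783 in from the vertical weld.
Polar moment about centroid: J = I_x + I_y = [7³/12 + 2×8×3.5²] + [7×2.783² + 2(8³/12 + 8×1.217²)] = 387.8 in³.
Direct shear f_v = P/L_w = 33 / 23 = 1.435 kip/in (vertical).
Torsion M = P·e = 33 × 9.5 = 313.5 kip·in.
Critical point at (x, y) = (5.217, 3.5) from centroid. f_tx = M·y/J = 2.829 kip/in; f_ty = M·x/J = 4.217 kip/in.
Resultant f_max = √[f_tx² + (f_v + f_ty)²] = √[2.829² + (1.435 + 4.217)²] = 6.321 kip/in.
Capacity per unit length: φr_n = 0.75 × 0.6 × 60 × (0.707 × 0.3125) = 5.965 kip/in.
6.321 > 5.965 → NOT adequate.

f_max ≈ 6.32 kip/in; NOT adequate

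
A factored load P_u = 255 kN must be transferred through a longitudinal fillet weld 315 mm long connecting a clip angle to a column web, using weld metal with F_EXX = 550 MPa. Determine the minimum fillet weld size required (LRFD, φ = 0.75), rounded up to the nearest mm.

w = 5 mm

Total weld length L = 315 mm.
Required throat t_e = P_u / (φ × 0.6 F_EXX × L) = 255 / (0.75 × 0.6 × 550 × 315 × 10⁻³) = 3.271 mm.
Required leg w = t_e / 0.707 = 4.626 mm → use 5 mm.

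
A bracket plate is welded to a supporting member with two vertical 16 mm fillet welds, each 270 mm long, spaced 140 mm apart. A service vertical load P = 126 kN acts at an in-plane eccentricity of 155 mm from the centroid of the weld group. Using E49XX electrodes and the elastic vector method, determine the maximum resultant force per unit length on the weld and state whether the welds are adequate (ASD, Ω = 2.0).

E49XX → F_EXX = 490 MPa.
Total weld length L_w = 540 mm. Treat welds as unit-width lines.
Polar moment about centroid: J = 2[d³/12 + d(b/2)²] = 2[270³/12 + 270×70²] = 5926000 mm³.
Direct shear f_v = P/L_w = 126×10³ / 540 = 233.3 N/mm (vertical).
Torsion M = P·e = 126×10³ × 155 = 19530000 N·mm.
Critical point at (x, y) = (70, 135) from centroid. f_tx = M·y/J = 444.9 N/mm; f_ty = M·x/J = 230.7 N/mm.
Resultant f_max = √[f_tx² + (f_v + f_ty)²] = √[444.9² + (233.3 + 230.7)²] = 642.8 N/mm.
Capacity per unit length: r_n/Ω = (1/2.0) × 0.6 × 490 × (0.707 × 16) = 1663 N/mm.
642.8 ≤ 1663 → adequate.

f_max ≈ 643 N/mm; adequate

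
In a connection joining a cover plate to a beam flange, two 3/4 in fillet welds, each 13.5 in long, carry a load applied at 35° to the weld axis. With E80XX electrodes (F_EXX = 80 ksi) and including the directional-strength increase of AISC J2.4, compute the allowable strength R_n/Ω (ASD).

R_n/Ω ≈ 418 kip

t_e = 0.707 × 0.75 = 0.5302 in; A_we = 0.5302 × 27 = 14.32 in².
Directional factor: 1.0 + 0.5 sin^1.5(35°) = 1.217.
F_nw = 0.6 × 80 × 1.217 = 58.43 ksi.
R_n/Ω = (58.43 × 14.32) / 2.0 = 418.2 kip.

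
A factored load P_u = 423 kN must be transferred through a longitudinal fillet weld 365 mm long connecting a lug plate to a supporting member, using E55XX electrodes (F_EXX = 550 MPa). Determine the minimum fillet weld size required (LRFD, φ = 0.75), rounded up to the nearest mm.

w = 7 mm

Total weld length L = 365 mm.
Required throat t_e = P_u / (φ × 0.6 F_EXX × L) = 423 / (0.75 × 0.6 × 550 × 365 × 10⁻³) = 4.682 mm.
Required leg w = t_e / 0.707 = 6.623 mm → use 7 mm.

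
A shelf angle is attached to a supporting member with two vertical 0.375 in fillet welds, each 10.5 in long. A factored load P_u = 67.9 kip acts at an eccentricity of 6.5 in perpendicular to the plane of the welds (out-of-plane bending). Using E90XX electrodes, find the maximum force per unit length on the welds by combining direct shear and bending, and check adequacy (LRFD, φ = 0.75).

E90XX → F_EXX = 90 ksi.
L_w = 2 × 10.5 = 21 in; section modulus (unit throat) S = 2 × L²/6 = 36.75 in².
Direct shear f_v = P/L_w = 67.9/21 = 3.233 kip/in.
Moment M = P × e = 67.9 × 6.5 = 441.35 kip·in; bending f_b = M/S = 12.01 kip/in.
f_max = √(f_v² + f_b²) = √(3.233² + 12.01²) = 12.44 kip/in.
φr_n = 0.75 × 0.6 × 90 × (0.707 × 0.375) = 10.74 kip/in → NOT adequate.

f_max ≈ 12.4 kip/in; NOT adequate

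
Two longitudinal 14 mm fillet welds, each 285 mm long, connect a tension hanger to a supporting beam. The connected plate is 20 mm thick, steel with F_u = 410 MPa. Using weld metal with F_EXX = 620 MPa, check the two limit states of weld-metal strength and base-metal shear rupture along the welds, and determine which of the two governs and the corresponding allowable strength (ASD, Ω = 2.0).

R_n/Ω ≈ 1050 kN (weld metal governs)

t_e = 0.707 × 14 = 9.898 mm; L = 570 mm.
Weld metal: R_n/Ω = (1/2.0) × 0.6 × 620 × 9.898 × 570 × 10⁻³ = 1049 kN.
Base metal (shear rupture): R_n/Ω = (1/2.0) × 0.6 × 410 × 20 × 570 × 10⁻³ = 1402 kN.
Governing: weld metal.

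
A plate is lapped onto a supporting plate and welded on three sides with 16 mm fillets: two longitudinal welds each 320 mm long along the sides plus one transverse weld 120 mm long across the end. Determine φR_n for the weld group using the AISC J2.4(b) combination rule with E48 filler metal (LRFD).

E48XX → F_EXX = 480 MPa.
t_e = 0.707 × 16 = 11.31 mm.
R_nwl = 0.6 × 480 × 11.31 × 640 × 10⁻³ = 2085 kN (longitudinal, 2 welds).
R_nwt = 0.6 × 480 × 11.31 × 120 × 10⁻³ = 390.9 kN (transverse, base value).
(i) R_nwl + R_nwt = 2476 kN; (ii) 0.85 R_nwl + 1.5 R_nwt = 2359 kN.
R_n = max = 2476 kN [governs: (i)]; φR_n = 1857 kN.

φR_n ≈ 1860 kN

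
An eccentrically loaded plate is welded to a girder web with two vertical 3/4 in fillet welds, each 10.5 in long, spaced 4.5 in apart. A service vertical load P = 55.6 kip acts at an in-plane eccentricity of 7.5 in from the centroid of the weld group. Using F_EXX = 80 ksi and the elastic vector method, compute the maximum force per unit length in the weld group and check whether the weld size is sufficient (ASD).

f_max ≈ 9.33 kip/in; adequate

Total weld length L_w = 21 in. Treat welds as unit-width lines.
Polar moment about centroid: J = 2[d³/12 + d(b/2)²] = 2[10.5³/12 + 10.5×2.25²] = 299.2 in³.
Direct shear f_v = P/L_w = 55.6 / 21 = 2.648 kip/in (vertical).
Torsion M = P·e = 55.6 × 7.5 = 417 kip·in.
Critical point at (x, y) = (2.25, 5.25) from centroid. f_tx = M·y/J = 7.316 kip/in; f_ty = M·x/J = 3.135 kip/in.
Resultant f_max = √[f_tx² + (f_v + f_ty)²] = √[7.316² + (2.648 + 3.135)²] = 9.325 kip/in.
Capacity per unit length: r_n/Ω = (1/2.0) × 0.6 × 80 × (0.707 × 0.75) = 12.73 kip/in.
9.325 ≤ 12.73 → adequate.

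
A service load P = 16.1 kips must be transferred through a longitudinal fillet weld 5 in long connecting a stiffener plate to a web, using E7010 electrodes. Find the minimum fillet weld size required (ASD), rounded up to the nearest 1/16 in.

E70XX → F_EXX = 70 ksi.
Total weld length L = 5 in.
Required throat t_e = P × Ω / (0.6 F_EXX × L) = 16.1 × 2.0 / (0.6 × 70 × 5) = 0.1533 in.
Required leg w = t_e / 0.707 = 0.2169 in → use 1/4 in.

w = 1/4 in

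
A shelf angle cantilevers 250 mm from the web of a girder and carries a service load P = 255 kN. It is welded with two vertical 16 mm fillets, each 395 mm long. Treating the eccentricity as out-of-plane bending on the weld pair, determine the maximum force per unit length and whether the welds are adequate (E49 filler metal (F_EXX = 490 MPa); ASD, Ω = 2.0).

L_w = 2 × 395 = 790 mm; section modulus (unit throat) S = 2 × L²/6 = 52010 mm².
Direct shear f_v = P/L_w = 255×10³/790 = 322.8 N/mm.
Moment M = P × e = 255×10³ × 250 = 63750000 N·mm; bending f_b = M/S = 1226 N/mm.
f_max = √(f_v² + f_b²) = √(322.8² + 1226²) = 1268 N/mm.
r_n/Ω = (1/2.0) × 0.6 × 490 × (0.707 × 16) = 1663 N/mm → adequate.

f_max ≈ 1270 N/mm; adequate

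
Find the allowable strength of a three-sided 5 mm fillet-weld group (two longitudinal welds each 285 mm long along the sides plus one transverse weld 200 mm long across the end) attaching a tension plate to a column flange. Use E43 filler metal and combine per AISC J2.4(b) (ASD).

R_n/Ω ≈ 358 kN

E43XX → F_EXX = 430 MPa.
t_e = 0.707 × 5 = 3.535 mm.
R_nwl = 0.6 × 430 × 3.535 × 570 × 10⁻³ = 519.9 kN (longitudinal, 2 welds).
R_nwt = 0.6 × 430 × 3.535 × 200 × 10⁻³ = 182.4 kN (transverse, base value).
(i) R_nwl + R_nwt = 702.3 kN; (ii) 0.85 R_nwl + 1.5 R_nwt = 715.5 kN.
R_n = max = 715.5 kN [governs: (ii)]; R_n/Ω = 357.7 kN.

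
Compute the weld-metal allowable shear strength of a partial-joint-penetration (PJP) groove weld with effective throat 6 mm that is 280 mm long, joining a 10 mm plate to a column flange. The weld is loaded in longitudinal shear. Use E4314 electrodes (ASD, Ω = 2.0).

E43XX → F_EXX = 430 MPa.
Effective throat (given) t_e = 6 mm.
A_we = 6 × 280 = 1680 mm².
F_nw = 0.6 F_EXX = 258 MPa.
R_n/Ω = (258 × 1680) / 2.0 × 10⁻³ = 216.7 kN.

R_n/Ω ≈ 217 kN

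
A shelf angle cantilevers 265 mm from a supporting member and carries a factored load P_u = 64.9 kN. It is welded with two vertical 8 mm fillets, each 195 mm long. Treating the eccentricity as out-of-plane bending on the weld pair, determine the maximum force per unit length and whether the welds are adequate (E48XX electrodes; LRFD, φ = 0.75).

f_max ≈ 1370 N/mm; NOT adequate

E48XX → F_EXX = 480 MPa.
L_w = 2 × 195 = 390 mm; section modulus (unit throat) S = 2 × L²/6 = 12680 mm².
Direct shear f_v = P/L_w = 64.9×10³/390 = 166.4 N/mm.
Moment M = P × e = 64.9×10³ × 265 = 17199000 N·mm; bending f_b = M/S = 1357 N/mm.
f_max = √(f_v² + f_b²) = √(166.4² + 1357²) = 1367 N/mm.
φr_n = 0.75 × 0.6 × 480 × (0.707 × 8) = 1222 N/mm → NOT adequate.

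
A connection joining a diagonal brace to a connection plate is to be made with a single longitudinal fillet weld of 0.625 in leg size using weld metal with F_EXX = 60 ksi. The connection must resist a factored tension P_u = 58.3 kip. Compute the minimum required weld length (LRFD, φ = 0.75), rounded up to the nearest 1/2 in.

L = 5 in

Throat t_e = 0.707 × 0.625 = 0.4419 in.
φr_n = 0.75 × 0.6 × 60 × 0.4419 = 11.93 kip/in.
L_req = P_u / φr_n = 58.3 / 11.93 = 4.887 in total.
Round up → use L = 5 in.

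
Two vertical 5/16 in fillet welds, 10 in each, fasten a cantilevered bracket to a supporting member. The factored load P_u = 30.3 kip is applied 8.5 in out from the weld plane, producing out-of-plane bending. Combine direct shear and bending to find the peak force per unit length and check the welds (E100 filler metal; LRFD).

f_max ≈ 7.87 kip/in; adequate

E100XX → F_EXX = 100 ksi.
L_w = 2 × 10 = 20 in; section modulus (unit throat) S = 2 × L²/6 = 33.33 in².
Direct shear f_v = P/L_w = 30.3/20 = 1.515 kip/in.
Moment M = P × e = 30.3 × 8.5 = 257.55 kip·in; bending f_b = M/S = 7.726 kip/in.
f_max = √(f_v² + f_b²) = √(1.515² + 7.726²) = 7.874 kip/in.
φr_n = 0.75 × 0.6 × 100 × (0.707 × 0.3125) = 9.942 kip/in → adequate.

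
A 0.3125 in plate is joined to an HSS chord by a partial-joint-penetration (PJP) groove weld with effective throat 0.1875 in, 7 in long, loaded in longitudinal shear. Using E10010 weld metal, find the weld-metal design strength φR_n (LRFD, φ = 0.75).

E100XX → F_EXX = 100 ksi.
Effective throat (given) t_e = 0.1875 in.
A_we = 0.1875 × 7 = 1.312 in².
F_nw = 0.6 F_EXX = 60 ksi.
φR_n = 0.75 × 60 × 1.312 = 59.06 kips.

φR_n ≈ 59.1 kips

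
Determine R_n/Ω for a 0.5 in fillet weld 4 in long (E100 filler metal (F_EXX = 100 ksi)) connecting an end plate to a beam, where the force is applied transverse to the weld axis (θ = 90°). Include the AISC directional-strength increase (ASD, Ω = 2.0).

t_e = 0.707 × 0.5 = 0.3535 in; A_we = 0.3535 × 4 = 1.414 in².
Directional factor: 1.0 + 0.5 sin^1.5(90°) = 1.5.
F_nw = 0.6 × 100 × 1.5 = 90 ksi.
R_n/Ω = (90 × 1.414) / 2.0 = 63.63 kips.

R_n/Ω ≈ 63.6 kips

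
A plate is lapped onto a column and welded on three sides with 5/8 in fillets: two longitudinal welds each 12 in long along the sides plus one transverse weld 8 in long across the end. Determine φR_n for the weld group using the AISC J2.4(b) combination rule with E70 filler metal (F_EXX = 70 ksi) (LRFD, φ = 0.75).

t_e = 0.707 × 0.625 = 0.4419 in.
R_nwl = 0.6 × 70 × 0.4419 × 24 = 445.4 kips (longitudinal, 2 welds).
R_nwt = 0.6 × 70 × 0.4419 × 8 = 148.5 kips (transverse, base value).
(i) R_nwl + R_nwt = 593.9 kips; (ii) 0.85 R_nwl + 1.5 R_nwt = 601.3 kips.
R_n = max = 601.3 kips [governs: (ii)]; φR_n = 451 kips.

φR_n ≈ 451 kips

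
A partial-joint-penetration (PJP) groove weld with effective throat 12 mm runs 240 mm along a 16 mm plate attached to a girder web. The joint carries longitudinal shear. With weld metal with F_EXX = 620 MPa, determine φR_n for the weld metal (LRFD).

Effective throat (given) t_e = 12 mm.
A_we = 12 × 240 = 2880 mm².
F_nw = 0.6 F_EXX = 372 MPa.
φR_n = 0.75 × 372 × 2880 × 10⁻³ = 803.5 kN.

φR_n ≈ 804 kN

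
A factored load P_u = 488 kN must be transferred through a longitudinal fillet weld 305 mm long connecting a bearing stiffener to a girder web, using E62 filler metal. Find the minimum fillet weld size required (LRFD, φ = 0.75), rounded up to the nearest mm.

E62XX → F_EXX = 620 MPa.
Total weld length L = 305 mm.
Required throat t_e = P_u / (φ × 0.6 F_EXX × L) = 488 / (0.75 × 0.6 × 620 × 305 × 10⁻³) = 5.735 mm.
Required leg w = t_e / 0.707 = 8.111 mm → use 9 mm.

w = 9 mm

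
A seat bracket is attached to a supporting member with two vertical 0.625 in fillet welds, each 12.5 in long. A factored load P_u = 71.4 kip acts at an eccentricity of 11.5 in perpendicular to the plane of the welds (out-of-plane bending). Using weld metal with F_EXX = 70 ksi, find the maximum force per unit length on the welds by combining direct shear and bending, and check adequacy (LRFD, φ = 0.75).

f_max ≈ 16 kip/in; NOT adequate

L_w = 2 × 12.5 = 25 in; section modulus (unit throat) S = 2 × L²/6 = 52.08 in².
Direct shear f_v = P/L_w = 71.4/25 = 2.856 kip/in.
Moment M = P × e = 71.4 × 11.5 = 821.1 kip·in; bending f_b = M/S = 15.77 kip/in.
f_max = √(f_v² + f_b²) = √(2.856² + 15.77²) = 16.02 kip/in.
φr_n = 0.75 × 0.6 × 70 × (0.707 × 0.625) = 13.92 kip/in → NOT adequate.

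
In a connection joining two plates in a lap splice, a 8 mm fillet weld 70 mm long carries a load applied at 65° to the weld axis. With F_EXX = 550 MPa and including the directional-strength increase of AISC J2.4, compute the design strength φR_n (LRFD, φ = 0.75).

t_e = 0.707 × 8 = 5.656 mm; A_we = 5.656 × 70 = 395.9 mm².
Directional factor: 1.0 + 0.5 sin^1.5(65°) = 1.431.
F_nw = 0.6 × 550 × 1.431 = 472.4 MPa.
φR_n = 0.75 × 472.4 × 395.9 × 10⁻³ = 140.3 kN.

φR_n ≈ 140 kN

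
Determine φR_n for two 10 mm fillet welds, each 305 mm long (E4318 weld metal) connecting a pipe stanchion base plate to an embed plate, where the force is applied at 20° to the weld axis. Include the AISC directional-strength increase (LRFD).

φR_n ≈ 918 kN

E43XX → F_EXX = 430 MPa.
t_e = 0.707 × 10 = 7.07 mm; A_we = 7.07 × 610 = 4313 mm².
Directional factor: 1.0 + 0.5 sin^1.5(20°) = 1.1.
F_nw = 0.6 × 430 × 1.1 = 283.8 MPa.
φR_n = 0.75 × 283.8 × 4313 × 10⁻³ = 918 kN.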